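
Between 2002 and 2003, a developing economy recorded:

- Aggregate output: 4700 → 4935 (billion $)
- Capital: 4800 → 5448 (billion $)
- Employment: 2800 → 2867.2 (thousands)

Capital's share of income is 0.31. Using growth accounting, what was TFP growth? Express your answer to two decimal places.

-0.84%

Aggregate output growth = (4935 − 4700) / 4700 = 5%.
Capital growth = (5448 − 4800) / 4800 = 13.5%.
Employment growth = (2867.2 − 2800) / 2800 = 2.4%.
Labor's share = 1 − 0.31 = 0.69.
Capital: 0.31 × 13.5 = 4.185 pp.
Employment: 0.69 × 2.4 = 1.656 pp.
TFP growth = 5 − 5.841 = -0.841%.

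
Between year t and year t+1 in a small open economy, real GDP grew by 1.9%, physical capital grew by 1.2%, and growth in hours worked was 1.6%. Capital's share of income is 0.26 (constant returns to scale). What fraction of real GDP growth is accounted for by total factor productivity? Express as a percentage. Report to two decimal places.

21.26%

Labor's share = 1 − 0.26 = 0.74.
Physical capital: 0.26 × 1.2 = 0.312 pp.
Hours worked: 0.74 × 1.6 = 1.184 pp.
TFP growth = 1.9 − 1.496 = 0.404%.
TFP share of growth = 0.404 / 1.9 × 100 = 21.2632%.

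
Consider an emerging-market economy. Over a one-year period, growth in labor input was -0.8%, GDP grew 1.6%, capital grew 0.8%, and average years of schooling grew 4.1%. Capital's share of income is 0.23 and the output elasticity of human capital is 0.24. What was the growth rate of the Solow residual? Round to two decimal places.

Labor's share = 1 − 0.23 − 0.24 = 0.53.
Capital: 0.23 × 0.8 = 0.184 pp.
Average years of schooling: 0.24 × 4.1 = 0.984 pp.
Labor input: 0.53 × (-0.8) = -0.424 pp.
TFP growth = 1.6 − 0.744 = 0.856%.

The Solow residual grew 0.86%.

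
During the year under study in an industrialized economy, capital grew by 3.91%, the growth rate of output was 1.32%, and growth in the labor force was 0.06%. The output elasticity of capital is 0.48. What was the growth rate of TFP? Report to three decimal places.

-0.588%

Labor's share = 1 − 0.48 = 0.52.
Capital: 0.48 × 3.91 = 1.8768 pp.
The labor force: 0.52 × 0.06 = 0.0312 pp.
TFP growth = 1.32 − 1.908 = -0.588%.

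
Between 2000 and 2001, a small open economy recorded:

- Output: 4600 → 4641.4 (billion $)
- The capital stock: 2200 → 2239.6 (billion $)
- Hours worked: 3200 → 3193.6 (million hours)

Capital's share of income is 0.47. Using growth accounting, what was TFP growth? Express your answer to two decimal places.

0.16%

Output growth = (4641.4 − 4600) / 4600 = 0.9%.
The capital stock growth = (2239.6 − 2200) / 2200 = 1.8%.
Hours worked growth = (3193.6 − 3200) / 3200 = -0.2%.
Labor's share = 1 − 0.47 = 0.53.
The capital stock: 0.47 × 1.8 = 0.846 pp.
Hours worked: 0.53 × (-0.2) = -0.106 pp.
TFP growth = 0.9 − 0.74 = 0.16%.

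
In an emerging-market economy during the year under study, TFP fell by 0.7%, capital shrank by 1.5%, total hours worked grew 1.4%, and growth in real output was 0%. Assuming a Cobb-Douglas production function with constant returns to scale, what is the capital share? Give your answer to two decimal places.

0.24

gY = gA + α·gK + (1−α)·gL, so gY − gA − gL = α(gK − gL).
0 + 0.7 − 1.4 = α × (-1.5 − 1.4).
-0.7 = -2.9 α, so α = 0.2414.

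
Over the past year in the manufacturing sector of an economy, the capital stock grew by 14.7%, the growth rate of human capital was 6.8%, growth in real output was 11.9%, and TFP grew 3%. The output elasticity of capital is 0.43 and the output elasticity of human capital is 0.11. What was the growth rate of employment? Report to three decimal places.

Employment grew 3.980%.

Labor's share = 1 − 0.43 − 0.11 = 0.46.
gY = gA + 0.43×14.7 + 0.11×6.8 + 0.46×g.
0.46×g = 11.9 − 3 − 7.069 = 1.831.
g = 1.831 / 0.46 = 3.98043%.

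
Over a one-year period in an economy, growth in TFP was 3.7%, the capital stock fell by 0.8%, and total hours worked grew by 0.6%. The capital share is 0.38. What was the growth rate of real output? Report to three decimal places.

Real output grew 3.768%.

Labor's share = 1 − 0.38 = 0.62.
The capital stock: 0.38 × (-0.8) = -0.304 pp.
Total hours worked: 0.62 × 0.6 = 0.372 pp.
Output growth = 3.7 + 0.068 = 3.768%.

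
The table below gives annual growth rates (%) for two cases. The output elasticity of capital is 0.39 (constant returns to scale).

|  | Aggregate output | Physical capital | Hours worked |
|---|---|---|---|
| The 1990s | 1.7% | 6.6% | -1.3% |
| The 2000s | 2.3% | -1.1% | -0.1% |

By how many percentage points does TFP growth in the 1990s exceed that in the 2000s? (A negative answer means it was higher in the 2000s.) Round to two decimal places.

-2.87 percentage points

Labor's share = 1 − 0.39 = 0.61.
The 1990s: TFP = 1.7 − 2.574 + 0.793 = -0.081%.
The 2000s: TFP = 2.3 + 0.429 + 0.061 = 2.79%.
Difference = -0.081 − (2.79) = -2.871 pp.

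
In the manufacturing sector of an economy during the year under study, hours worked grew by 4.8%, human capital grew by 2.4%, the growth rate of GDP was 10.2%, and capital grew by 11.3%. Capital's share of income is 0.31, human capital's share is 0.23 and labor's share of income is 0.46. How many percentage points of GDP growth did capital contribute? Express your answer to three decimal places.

3.503 pp

Contribution = share × growth = 0.31 × 11.3 = 3.503 pp.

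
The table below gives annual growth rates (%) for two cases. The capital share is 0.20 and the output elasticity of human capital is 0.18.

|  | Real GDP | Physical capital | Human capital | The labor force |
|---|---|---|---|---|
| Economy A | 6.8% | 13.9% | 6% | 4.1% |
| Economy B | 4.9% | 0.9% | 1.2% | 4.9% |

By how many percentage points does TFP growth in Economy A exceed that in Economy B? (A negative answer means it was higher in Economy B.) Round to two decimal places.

-1.07 percentage points

Labor's share = 1 − 0.2 − 0.18 = 0.62.
Economy A: TFP = 6.8 − 2.78 − 1.08 − 2.542 = 0.398%.
Economy B: TFP = 4.9 − 0.18 − 0.216 − 3.038 = 1.466%.
Difference = 0.398 − (1.466) = -1.068 pp.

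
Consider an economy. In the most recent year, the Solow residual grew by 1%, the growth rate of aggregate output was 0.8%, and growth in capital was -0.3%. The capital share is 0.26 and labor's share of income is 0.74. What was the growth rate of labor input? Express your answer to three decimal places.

-0.165%

Labor's share = 1 − 0.26 = 0.74.
gY = gA + 0.26×(-0.3) + 0.74×g.
0.74×g = 0.8 − 1 + 0.078 = -0.122.
g = -0.122 / 0.74 = -0.16486%.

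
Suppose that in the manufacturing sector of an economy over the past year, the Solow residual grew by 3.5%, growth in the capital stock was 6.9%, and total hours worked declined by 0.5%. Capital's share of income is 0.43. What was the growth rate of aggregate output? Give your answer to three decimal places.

6.182%

Labor's share = 1 − 0.43 = 0.57.
The capital stock: 0.43 × 6.9 = 2.967 pp.
Total hours worked: 0.57 × (-0.5) = -0.285 pp.
Output growth = 3.5 + 2.682 = 6.182%.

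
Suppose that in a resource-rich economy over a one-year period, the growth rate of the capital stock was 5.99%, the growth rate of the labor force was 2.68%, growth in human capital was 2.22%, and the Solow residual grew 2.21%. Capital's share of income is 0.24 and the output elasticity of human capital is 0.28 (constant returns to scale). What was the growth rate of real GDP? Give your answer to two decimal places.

Labor's share = 1 − 0.24 − 0.28 = 0.48.
The capital stock: 0.24 × 5.99 = 1.4376 pp.
Human capital: 0.28 × 2.22 = 0.6216 pp.
The labor force: 0.48 × 2.68 = 1.2864 pp.
Output growth = 2.21 + 3.3456 = 5.5556%.

5.56%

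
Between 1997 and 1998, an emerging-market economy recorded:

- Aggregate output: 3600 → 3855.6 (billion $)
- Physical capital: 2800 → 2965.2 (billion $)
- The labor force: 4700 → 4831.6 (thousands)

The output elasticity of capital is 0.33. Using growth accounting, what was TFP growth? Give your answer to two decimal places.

Aggregate output growth = (3855.6 − 3600) / 3600 = 7.1%.
Physical capital growth = (2965.2 − 2800) / 2800 = 5.9%.
The labor force growth = (4831.6 − 4700) / 4700 = 2.8%.
Labor's share = 1 − 0.33 = 0.67.
Physical capital: 0.33 × 5.9 = 1.947 pp.
The labor force: 0.67 × 2.8 = 1.876 pp.
TFP growth = 7.1 − 3.823 = 3.277%.

TFP growth was 3.28%.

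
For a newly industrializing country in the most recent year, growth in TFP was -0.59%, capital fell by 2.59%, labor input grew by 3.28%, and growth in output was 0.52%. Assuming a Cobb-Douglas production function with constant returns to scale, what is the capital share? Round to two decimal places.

gY = gA + α·gK + (1−α)·gL, so gY − gA − gL = α(gK − gL).
0.52 + 0.59 − 3.28 = α × (-2.59 − 3.28).
-2.17 = -5.87 α, so α = 0.3697.

The capital share is 0.37.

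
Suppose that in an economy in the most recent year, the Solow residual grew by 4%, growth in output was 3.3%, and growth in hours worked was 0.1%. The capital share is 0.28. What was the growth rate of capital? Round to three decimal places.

-2.757%

Labor's share = 1 − 0.28 = 0.72.
gY = gA + 0.72×0.1 + 0.28×g.
0.28×g = 3.3 − 4 − 0.072 = -0.772.
g = -0.772 / 0.28 = -2.75714%.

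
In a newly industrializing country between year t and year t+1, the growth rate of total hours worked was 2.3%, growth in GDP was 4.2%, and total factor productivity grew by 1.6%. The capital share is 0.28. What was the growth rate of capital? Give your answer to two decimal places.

Labor's share = 1 − 0.28 = 0.72.
gY = gA + 0.72×2.3 + 0.28×g.
0.28×g = 4.2 − 1.6 − 1.656 = 0.944.
g = 0.944 / 0.28 = 3.3714%.

3.37%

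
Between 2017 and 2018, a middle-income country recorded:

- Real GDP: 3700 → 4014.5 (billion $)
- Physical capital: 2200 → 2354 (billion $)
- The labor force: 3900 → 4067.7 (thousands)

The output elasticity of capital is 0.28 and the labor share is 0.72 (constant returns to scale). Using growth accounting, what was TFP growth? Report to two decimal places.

Real GDP growth = (4014.5 − 3700) / 3700 = 8.5%.
Physical capital growth = (2354 − 2200) / 2200 = 7%.
The labor force growth = (4067.7 − 3900) / 3900 = 4.3%.
Labor's share = 1 − 0.28 = 0.72.
Physical capital: 0.28 × 7 = 1.96 pp.
The labor force: 0.72 × 4.3 = 3.096 pp.
TFP growth = 8.5 − 5.056 = 3.444%.

3.44%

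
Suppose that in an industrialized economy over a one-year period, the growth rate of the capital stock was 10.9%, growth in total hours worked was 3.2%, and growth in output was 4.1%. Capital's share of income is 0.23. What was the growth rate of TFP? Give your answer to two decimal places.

Labor's share = 1 − 0.23 = 0.77.
The capital stock: 0.23 × 10.9 = 2.507 pp.
Total hours worked: 0.77 × 3.2 = 2.464 pp.
TFP growth = 4.1 − 4.971 = -0.871%.

-0.87%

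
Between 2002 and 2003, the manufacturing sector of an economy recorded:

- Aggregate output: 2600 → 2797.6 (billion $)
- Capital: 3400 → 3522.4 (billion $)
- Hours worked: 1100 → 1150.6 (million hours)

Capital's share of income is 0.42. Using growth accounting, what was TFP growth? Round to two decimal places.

Aggregate output growth = (2797.6 − 2600) / 2600 = 7.6%.
Capital growth = (3522.4 − 3400) / 3400 = 3.6%.
Hours worked growth = (1150.6 − 1100) / 1100 = 4.6%.
Labor's share = 1 − 0.42 = 0.58.
Capital: 0.42 × 3.6 = 1.512 pp.
Hours worked: 0.58 × 4.6 = 2.668 pp.
TFP growth = 7.6 − 4.18 = 3.42%.

TFP growth was 3.42%.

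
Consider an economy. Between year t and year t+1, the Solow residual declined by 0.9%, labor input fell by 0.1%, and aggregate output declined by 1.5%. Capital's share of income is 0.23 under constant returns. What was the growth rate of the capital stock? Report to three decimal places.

Labor's share = 1 − 0.23 = 0.77.
gY = gA + 0.77×(-0.1) + 0.23×g.
0.23×g = -1.5 + 0.9 + 0.077 = -0.523.
g = -0.523 / 0.23 = -2.27391%.

-2.274%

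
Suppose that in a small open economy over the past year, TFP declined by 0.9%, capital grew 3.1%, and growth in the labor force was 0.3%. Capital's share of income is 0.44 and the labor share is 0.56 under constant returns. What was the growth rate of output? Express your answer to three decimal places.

Labor's share = 1 − 0.44 = 0.56.
Capital: 0.44 × 3.1 = 1.364 pp.
The labor force: 0.56 × 0.3 = 0.168 pp.
Output growth = -0.9 + 1.532 = 0.632%.

Output growth was 0.632%.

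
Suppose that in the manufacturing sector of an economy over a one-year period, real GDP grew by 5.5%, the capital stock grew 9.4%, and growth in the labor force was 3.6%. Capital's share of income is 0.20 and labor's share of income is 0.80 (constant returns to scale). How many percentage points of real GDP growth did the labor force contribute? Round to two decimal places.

Labor's share = 1 − 0.2 = 0.8.
Contribution = share × growth = 0.8 × 3.6 = 2.88 pp.

2.88 pp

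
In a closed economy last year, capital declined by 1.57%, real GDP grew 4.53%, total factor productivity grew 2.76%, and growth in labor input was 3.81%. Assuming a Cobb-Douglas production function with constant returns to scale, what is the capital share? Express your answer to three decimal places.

α = 0.379

gY = gA + α·gK + (1−α)·gL, so gY − gA − gL = α(gK − gL).
4.53 − 2.76 − 3.81 = α × (-1.57 − 3.81).
-2.04 = -5.38 α, so α = 0.37918.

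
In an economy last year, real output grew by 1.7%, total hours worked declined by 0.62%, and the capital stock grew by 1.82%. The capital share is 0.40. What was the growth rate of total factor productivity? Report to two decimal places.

Labor's share = 1 − 0.4 = 0.6.
The capital stock: 0.4 × 1.82 = 0.728 pp.
Total hours worked: 0.6 × (-0.62) = -0.372 pp.
TFP growth = 1.7 − 0.356 = 1.344%.

Total factor productivity growth was 1.34%.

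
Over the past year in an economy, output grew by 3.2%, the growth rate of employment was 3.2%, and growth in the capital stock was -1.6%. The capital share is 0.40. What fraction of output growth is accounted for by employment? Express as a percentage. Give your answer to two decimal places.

60.00%

Labor's share = 1 − 0.4 = 0.6.
Employment contributed 0.6 × 3.2 = 1.92 pp.
Share of growth = 1.92 / 3.2 × 100 = 60%.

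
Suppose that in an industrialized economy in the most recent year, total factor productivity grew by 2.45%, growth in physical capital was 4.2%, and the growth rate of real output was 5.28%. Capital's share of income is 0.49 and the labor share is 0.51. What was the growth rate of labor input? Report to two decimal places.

Labor's share = 1 − 0.49 = 0.51.
gY = gA + 0.49×4.2 + 0.51×g.
0.51×g = 5.28 − 2.45 − 2.058 = 0.772.
g = 0.772 / 0.51 = 1.5137%.

Labor input grew 1.51%.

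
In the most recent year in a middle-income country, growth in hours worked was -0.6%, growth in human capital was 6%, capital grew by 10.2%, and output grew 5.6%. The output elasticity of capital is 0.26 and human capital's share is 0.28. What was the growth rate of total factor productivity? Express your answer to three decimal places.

Total factor productivity grew 1.544%.

Labor's share = 1 − 0.26 − 0.28 = 0.46.
Capital: 0.26 × 10.2 = 2.652 pp.
Human capital: 0.28 × 6 = 1.68 pp.
Hours worked: 0.46 × (-0.6) = -0.276 pp.
TFP growth = 5.6 − 4.056 = 1.544%.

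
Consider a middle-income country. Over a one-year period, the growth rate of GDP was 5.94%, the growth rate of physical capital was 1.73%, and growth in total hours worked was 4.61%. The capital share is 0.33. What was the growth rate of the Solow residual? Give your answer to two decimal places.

Labor's share = 1 − 0.33 = 0.67.
Physical capital: 0.33 × 1.73 = 0.5709 pp.
Total hours worked: 0.67 × 4.61 = 3.0887 pp.
TFP growth = 5.94 − 3.6596 = 2.2804%.

2.28%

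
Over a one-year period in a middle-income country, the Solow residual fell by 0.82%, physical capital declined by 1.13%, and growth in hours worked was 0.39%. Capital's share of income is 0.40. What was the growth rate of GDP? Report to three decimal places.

-1.038%

Labor's share = 1 − 0.4 = 0.6.
Physical capital: 0.4 × (-1.13) = -0.452 pp.
Hours worked: 0.6 × 0.39 = 0.234 pp.
Output growth = -0.82 + (-0.218) = -1.038%.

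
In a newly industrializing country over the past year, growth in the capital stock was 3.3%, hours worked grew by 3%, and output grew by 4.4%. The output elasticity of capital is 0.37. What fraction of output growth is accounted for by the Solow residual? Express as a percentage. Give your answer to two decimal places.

The Solow residual accounted for 29.30% of growth.

Labor's share = 1 − 0.37 = 0.63.
The capital stock: 0.37 × 3.3 = 1.221 pp.
Hours worked: 0.63 × 3 = 1.89 pp.
TFP growth = 4.4 − 3.111 = 1.289%.
TFP share of growth = 1.289 / 4.4 × 100 = 29.2955%.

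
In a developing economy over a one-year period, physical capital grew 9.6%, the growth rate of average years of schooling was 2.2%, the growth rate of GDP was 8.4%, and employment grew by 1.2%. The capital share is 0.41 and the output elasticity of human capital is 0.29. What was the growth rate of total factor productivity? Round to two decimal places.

Labor's share = 1 − 0.41 − 0.29 = 0.3.
Physical capital: 0.41 × 9.6 = 3.936 pp.
Average years of schooling: 0.29 × 2.2 = 0.638 pp.
Employment: 0.3 × 1.2 = 0.36 pp.
TFP growth = 8.4 − 4.934 = 3.466%.

3.47%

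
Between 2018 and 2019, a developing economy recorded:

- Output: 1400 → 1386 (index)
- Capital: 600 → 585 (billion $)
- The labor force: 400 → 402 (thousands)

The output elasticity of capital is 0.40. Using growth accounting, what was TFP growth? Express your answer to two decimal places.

Output growth = (1386 − 1400) / 1400 = -1%.
Capital growth = (585 − 600) / 600 = -2.5%.
The labor force growth = (402 − 400) / 400 = 0.5%.
Labor's share = 1 − 0.4 = 0.6.
Capital: 0.4 × (-2.5) = -1 pp.
The labor force: 0.6 × 0.5 = 0.3 pp.
TFP growth = -1 + 0.7 = -0.3%.

-0.30%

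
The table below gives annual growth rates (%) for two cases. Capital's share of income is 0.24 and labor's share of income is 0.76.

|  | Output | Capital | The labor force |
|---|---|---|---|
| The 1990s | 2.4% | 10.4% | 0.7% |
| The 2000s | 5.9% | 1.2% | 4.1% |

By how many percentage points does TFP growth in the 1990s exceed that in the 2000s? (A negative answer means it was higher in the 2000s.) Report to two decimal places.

-3.12 percentage points

Labor's share = 1 − 0.24 = 0.76.
The 1990s: TFP = 2.4 − 2.496 − 0.532 = -0.628%.
The 2000s: TFP = 5.9 − 0.288 − 3.116 = 2.496%.
Difference = -0.628 − (2.496) = -3.124 pp.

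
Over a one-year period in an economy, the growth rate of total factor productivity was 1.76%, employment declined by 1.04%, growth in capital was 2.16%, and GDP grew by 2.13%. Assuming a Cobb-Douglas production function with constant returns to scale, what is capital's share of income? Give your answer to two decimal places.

Capital's share of income is 0.44.

gY = gA + α·gK + (1−α)·gL, so gY − gA − gL = α(gK − gL).
2.13 − 1.76 + 1.04 = α × (2.16 − (-1.04)).
1.41 = 3.2 α, so α = 0.4406.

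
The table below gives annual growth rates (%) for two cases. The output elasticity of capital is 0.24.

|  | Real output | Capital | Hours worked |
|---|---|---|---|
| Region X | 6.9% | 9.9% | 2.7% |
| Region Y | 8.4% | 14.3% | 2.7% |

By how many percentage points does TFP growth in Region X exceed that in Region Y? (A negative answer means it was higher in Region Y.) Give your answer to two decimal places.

Labor's share = 1 − 0.24 = 0.76.
Region X: TFP = 6.9 − 2.376 − 2.052 = 2.472%.
Region Y: TFP = 8.4 − 3.432 − 2.052 = 2.916%.
Difference = 2.472 − (2.916) = -0.444 pp.

-0.44 percentage points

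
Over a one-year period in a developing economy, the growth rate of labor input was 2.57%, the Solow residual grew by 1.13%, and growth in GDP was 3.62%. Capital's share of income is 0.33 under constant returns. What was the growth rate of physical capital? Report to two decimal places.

Physical capital growth was 2.33%.

Labor's share = 1 − 0.33 = 0.67.
gY = gA + 0.67×2.57 + 0.33×g.
0.33×g = 3.62 − 1.13 − 1.7219 = 0.7681.
g = 0.7681 / 0.33 = 2.3276%.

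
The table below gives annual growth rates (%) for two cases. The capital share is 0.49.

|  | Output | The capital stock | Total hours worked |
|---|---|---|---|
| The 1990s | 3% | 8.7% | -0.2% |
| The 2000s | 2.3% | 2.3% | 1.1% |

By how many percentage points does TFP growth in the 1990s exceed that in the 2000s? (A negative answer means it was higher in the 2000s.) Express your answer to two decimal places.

Labor's share = 1 − 0.49 = 0.51.
The 1990s: TFP = 3 − 4.263 + 0.102 = -1.161%.
The 2000s: TFP = 2.3 − 1.127 − 0.561 = 0.612%.
Difference = -1.161 − (0.612) = -1.773 pp.

-1.77 percentage points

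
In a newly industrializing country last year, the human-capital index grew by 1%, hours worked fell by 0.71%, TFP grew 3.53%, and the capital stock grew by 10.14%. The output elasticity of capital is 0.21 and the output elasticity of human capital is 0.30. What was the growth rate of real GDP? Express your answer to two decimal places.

5.61%

Labor's share = 1 − 0.21 − 0.3 = 0.49.
The capital stock: 0.21 × 10.14 = 2.1294 pp.
The human-capital index: 0.3 × 1 = 0.3 pp.
Hours worked: 0.49 × (-0.71) = -0.3479 pp.
Output growth = 3.53 + 2.0815 = 5.6115%.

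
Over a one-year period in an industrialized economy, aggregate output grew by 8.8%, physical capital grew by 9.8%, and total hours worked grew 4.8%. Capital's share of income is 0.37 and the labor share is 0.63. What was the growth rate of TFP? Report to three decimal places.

Labor's share = 1 − 0.37 = 0.63.
Physical capital: 0.37 × 9.8 = 3.626 pp.
Total hours worked: 0.63 × 4.8 = 3.024 pp.
TFP growth = 8.8 − 6.65 = 2.15%.

2.150%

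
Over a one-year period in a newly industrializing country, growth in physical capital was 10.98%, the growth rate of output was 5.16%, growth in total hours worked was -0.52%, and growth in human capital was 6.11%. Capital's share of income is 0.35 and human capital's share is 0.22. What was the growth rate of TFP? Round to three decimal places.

TFP grew 0.196%.

Labor's share = 1 − 0.35 − 0.22 = 0.43.
Physical capital: 0.35 × 10.98 = 3.843 pp.
Human capital: 0.22 × 6.11 = 1.3442 pp.
Total hours worked: 0.43 × (-0.52) = -0.2236 pp.
TFP growth = 5.16 − 4.9636 = 0.1964%.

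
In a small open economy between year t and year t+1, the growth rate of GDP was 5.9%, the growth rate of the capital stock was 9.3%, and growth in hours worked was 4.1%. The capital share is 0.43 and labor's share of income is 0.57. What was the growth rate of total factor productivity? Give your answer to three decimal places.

-0.436%

Labor's share = 1 − 0.43 = 0.57.
The capital stock: 0.43 × 9.3 = 3.999 pp.
Hours worked: 0.57 × 4.1 = 2.337 pp.
TFP growth = 5.9 − 6.336 = -0.436%.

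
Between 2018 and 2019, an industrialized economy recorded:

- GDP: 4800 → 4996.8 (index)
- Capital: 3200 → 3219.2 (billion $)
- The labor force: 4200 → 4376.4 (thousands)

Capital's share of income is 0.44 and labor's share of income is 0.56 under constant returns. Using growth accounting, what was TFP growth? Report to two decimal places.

1.48%

GDP growth = (4996.8 − 4800) / 4800 = 4.1%.
Capital growth = (3219.2 − 3200) / 3200 = 0.6%.
The labor force growth = (4376.4 − 4200) / 4200 = 4.2%.
Labor's share = 1 − 0.44 = 0.56.
Capital: 0.44 × 0.6 = 0.264 pp.
The labor force: 0.56 × 4.2 = 2.352 pp.
TFP growth = 4.1 − 2.616 = 1.484%.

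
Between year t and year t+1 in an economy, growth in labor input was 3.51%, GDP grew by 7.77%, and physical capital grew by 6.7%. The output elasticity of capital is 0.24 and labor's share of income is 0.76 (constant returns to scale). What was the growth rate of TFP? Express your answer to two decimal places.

Labor's share = 1 − 0.24 = 0.76.
Physical capital: 0.24 × 6.7 = 1.608 pp.
Labor input: 0.76 × 3.51 = 2.6676 pp.
TFP growth = 7.77 − 4.2756 = 3.4944%.

3.49%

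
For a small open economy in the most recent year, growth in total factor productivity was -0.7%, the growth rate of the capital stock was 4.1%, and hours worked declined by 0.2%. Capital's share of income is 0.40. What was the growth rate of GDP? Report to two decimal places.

Labor's share = 1 − 0.4 = 0.6.
The capital stock: 0.4 × 4.1 = 1.64 pp.
Hours worked: 0.6 × (-0.2) = -0.12 pp.
Output growth = -0.7 + 1.52 = 0.82%.

0.82%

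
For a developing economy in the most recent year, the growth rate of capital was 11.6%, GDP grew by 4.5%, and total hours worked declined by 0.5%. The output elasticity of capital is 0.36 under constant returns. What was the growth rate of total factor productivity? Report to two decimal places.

Total factor productivity grew 0.64%.

Labor's share = 1 − 0.36 = 0.64.
Capital: 0.36 × 11.6 = 4.176 pp.
Total hours worked: 0.64 × (-0.5) = -0.32 pp.
TFP growth = 4.5 − 3.856 = 0.644%.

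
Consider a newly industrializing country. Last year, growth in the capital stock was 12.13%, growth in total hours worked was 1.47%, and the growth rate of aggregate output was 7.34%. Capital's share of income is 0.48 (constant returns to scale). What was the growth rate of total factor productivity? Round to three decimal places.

Labor's share = 1 − 0.48 = 0.52.
The capital stock: 0.48 × 12.13 = 5.8224 pp.
Total hours worked: 0.52 × 1.47 = 0.7644 pp.
TFP growth = 7.34 − 6.5868 = 0.7532%.

0.753%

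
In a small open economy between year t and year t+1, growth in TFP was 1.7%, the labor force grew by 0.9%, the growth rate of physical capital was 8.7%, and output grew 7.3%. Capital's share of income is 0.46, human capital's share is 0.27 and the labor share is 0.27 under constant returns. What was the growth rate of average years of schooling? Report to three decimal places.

5.019%

Labor's share = 1 − 0.46 − 0.27 = 0.27.
gY = gA + 0.46×8.7 + 0.27×0.9 + 0.27×g.
0.27×g = 7.3 − 1.7 − 4.245 = 1.355.
g = 1.355 / 0.27 = 5.01852%.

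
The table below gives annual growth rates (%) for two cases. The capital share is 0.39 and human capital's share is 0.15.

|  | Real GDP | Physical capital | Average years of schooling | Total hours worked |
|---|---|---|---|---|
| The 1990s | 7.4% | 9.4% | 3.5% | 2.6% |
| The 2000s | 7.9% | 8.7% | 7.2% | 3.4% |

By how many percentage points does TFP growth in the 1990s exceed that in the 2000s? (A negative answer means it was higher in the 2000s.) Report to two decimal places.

0.15 percentage points

Labor's share = 1 − 0.39 − 0.15 = 0.46.
The 1990s: TFP = 7.4 − 3.666 − 0.525 − 1.196 = 2.013%.
The 2000s: TFP = 7.9 − 3.393 − 1.08 − 1.564 = 1.863%.
Difference = 2.013 − (1.863) = 0.15 pp.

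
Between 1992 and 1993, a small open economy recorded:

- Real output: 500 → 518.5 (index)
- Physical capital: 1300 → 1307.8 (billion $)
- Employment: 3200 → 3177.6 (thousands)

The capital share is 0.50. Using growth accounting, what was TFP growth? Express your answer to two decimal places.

TFP grew 3.75%.

Real output growth = (518.5 − 500) / 500 = 3.7%.
Physical capital growth = (1307.8 − 1300) / 1300 = 0.6%.
Employment growth = (3177.6 − 3200) / 3200 = -0.7%.
Labor's share = 1 − 0.5 = 0.5.
Physical capital: 0.5 × 0.6 = 0.3 pp.
Employment: 0.5 × (-0.7) = -0.35 pp.
TFP growth = 3.7 + 0.05 = 3.75%.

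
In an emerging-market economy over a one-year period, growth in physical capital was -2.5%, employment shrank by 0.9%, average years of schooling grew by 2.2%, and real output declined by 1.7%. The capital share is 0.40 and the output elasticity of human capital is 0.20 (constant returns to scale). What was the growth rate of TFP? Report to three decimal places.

-0.780%

Labor's share = 1 − 0.4 − 0.2 = 0.4.
Physical capital: 0.4 × (-2.5) = -1 pp.
Average years of schooling: 0.2 × 2.2 = 0.44 pp.
Employment: 0.4 × (-0.9) = -0.36 pp.
TFP growth = -1.7 + 0.92 = -0.78%.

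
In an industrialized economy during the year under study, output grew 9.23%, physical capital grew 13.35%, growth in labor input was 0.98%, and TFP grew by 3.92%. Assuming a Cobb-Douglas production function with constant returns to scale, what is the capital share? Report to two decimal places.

gY = gA + α·gK + (1−α)·gL, so gY − gA − gL = α(gK − gL).
9.23 − 3.92 − 0.98 = α × (13.35 − 0.98).
4.33 = 12.37 α, so α = 0.35.

α = 0.35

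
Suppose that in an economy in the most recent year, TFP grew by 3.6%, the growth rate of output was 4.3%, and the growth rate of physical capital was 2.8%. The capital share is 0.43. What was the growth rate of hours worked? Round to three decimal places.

-0.884%

Labor's share = 1 − 0.43 = 0.57.
gY = gA + 0.43×2.8 + 0.57×g.
0.57×g = 4.3 − 3.6 − 1.204 = -0.504.
g = -0.504 / 0.57 = -0.88421%.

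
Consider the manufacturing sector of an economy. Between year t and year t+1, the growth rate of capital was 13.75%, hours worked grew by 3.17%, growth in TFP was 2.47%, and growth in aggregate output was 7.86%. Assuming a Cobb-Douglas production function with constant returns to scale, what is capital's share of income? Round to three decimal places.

gY = gA + α·gK + (1−α)·gL, so gY − gA − gL = α(gK − gL).
7.86 − 2.47 − 3.17 = α × (13.75 − 3.17).
2.22 = 10.58 α, so α = 0.20983.

0.210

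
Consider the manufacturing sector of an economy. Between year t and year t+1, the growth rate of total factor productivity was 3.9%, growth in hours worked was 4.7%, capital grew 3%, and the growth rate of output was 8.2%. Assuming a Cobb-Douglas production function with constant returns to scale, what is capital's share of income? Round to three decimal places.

Capital's share of income is 0.235.

gY = gA + α·gK + (1−α)·gL, so gY − gA − gL = α(gK − gL).
8.2 − 3.9 − 4.7 = α × (3 − 4.7).
-0.4 = -1.7 α, so α = 0.23529.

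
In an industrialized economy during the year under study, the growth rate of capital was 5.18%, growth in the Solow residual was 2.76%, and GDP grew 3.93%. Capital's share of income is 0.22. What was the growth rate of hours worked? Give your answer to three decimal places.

Labor's share = 1 − 0.22 = 0.78.
gY = gA + 0.22×5.18 + 0.78×g.
0.78×g = 3.93 − 2.76 − 1.1396 = 0.0304.
g = 0.0304 / 0.78 = 0.03897%.

Hours worked grew 0.039%.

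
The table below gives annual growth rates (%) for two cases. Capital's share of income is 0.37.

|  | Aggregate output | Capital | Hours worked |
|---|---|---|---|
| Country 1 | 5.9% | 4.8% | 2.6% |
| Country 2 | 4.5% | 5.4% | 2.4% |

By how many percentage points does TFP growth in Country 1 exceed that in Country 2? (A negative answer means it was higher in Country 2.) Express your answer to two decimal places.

1.50 percentage points

Labor's share = 1 − 0.37 = 0.63.
Country 1: TFP = 5.9 − 1.776 − 1.638 = 2.486%.
Country 2: TFP = 4.5 − 1.998 − 1.512 = 0.99%.
Difference = 2.486 − (0.99) = 1.496 pp.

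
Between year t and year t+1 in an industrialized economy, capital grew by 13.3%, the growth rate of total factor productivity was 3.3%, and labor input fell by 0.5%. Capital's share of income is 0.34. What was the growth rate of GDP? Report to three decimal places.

7.492%

Labor's share = 1 − 0.34 = 0.66.
Capital: 0.34 × 13.3 = 4.522 pp.
Labor input: 0.66 × (-0.5) = -0.33 pp.
Output growth = 3.3 + 4.192 = 7.492%.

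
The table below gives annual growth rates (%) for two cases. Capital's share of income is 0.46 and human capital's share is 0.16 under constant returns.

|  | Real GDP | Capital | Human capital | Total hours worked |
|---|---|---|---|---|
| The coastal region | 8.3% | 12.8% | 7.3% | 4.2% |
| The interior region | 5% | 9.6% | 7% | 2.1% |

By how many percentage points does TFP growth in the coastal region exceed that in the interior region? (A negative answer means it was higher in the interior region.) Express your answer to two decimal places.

0.98 percentage points

Labor's share = 1 − 0.46 − 0.16 = 0.38.
The coastal region: TFP = 8.3 − 5.888 − 1.168 − 1.596 = -0.352%.
The interior region: TFP = 5 − 4.416 − 1.12 − 0.798 = -1.334%.
Difference = -0.352 − (-1.334) = 0.982 pp.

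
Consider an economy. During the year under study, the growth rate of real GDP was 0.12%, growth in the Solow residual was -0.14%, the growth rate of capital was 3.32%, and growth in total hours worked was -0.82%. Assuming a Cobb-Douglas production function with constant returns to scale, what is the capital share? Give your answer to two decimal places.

α = 0.26

gY = gA + α·gK + (1−α)·gL, so gY − gA − gL = α(gK − gL).
0.12 + 0.14 + 0.82 = α × (3.32 − (-0.82)).
1.08 = 4.14 α, so α = 0.2609.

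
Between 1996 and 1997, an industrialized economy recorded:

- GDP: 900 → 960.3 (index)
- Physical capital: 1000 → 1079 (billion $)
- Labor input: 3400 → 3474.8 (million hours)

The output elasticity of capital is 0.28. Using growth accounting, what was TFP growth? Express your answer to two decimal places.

TFP grew 2.90%.

GDP growth = (960.3 − 900) / 900 = 6.7%.
Physical capital growth = (1079 − 1000) / 1000 = 7.9%.
Labor input growth = (3474.8 − 3400) / 3400 = 2.2%.
Labor's share = 1 − 0.28 = 0.72.
Physical capital: 0.28 × 7.9 = 2.212 pp.
Labor input: 0.72 × 2.2 = 1.584 pp.
TFP growth = 6.7 − 3.796 = 2.904%.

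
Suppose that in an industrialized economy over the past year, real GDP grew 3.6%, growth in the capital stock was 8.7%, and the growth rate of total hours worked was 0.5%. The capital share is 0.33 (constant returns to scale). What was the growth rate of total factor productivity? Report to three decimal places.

0.394%

Labor's share = 1 − 0.33 = 0.67.
The capital stock: 0.33 × 8.7 = 2.871 pp.
Total hours worked: 0.67 × 0.5 = 0.335 pp.
TFP growth = 3.6 − 3.206 = 0.394%.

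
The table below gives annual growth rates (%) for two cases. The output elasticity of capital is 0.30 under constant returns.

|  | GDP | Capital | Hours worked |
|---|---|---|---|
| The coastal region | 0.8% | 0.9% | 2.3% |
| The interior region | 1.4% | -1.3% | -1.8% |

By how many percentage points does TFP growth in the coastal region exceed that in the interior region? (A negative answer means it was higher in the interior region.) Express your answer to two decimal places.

Labor's share = 1 − 0.3 = 0.7.
The coastal region: TFP = 0.8 − 0.27 − 1.61 = -1.08%.
The interior region: TFP = 1.4 + 0.39 + 1.26 = 3.05%.
Difference = -1.08 − (3.05) = -4.13 pp.

-4.13 percentage points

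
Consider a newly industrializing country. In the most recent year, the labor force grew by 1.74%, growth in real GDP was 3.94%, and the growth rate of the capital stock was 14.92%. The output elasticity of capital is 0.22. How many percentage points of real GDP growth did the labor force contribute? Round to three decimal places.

1.357 percentage points

Labor's share = 1 − 0.22 = 0.78.
Contribution = share × growth = 0.78 × 1.74 = 1.3572 pp.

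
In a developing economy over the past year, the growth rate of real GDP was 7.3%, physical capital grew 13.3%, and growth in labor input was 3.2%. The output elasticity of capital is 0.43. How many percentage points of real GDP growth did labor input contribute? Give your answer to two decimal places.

Labor's share = 1 − 0.43 = 0.57.
Contribution = share × growth = 0.57 × 3.2 = 1.824 pp.

1.82 pp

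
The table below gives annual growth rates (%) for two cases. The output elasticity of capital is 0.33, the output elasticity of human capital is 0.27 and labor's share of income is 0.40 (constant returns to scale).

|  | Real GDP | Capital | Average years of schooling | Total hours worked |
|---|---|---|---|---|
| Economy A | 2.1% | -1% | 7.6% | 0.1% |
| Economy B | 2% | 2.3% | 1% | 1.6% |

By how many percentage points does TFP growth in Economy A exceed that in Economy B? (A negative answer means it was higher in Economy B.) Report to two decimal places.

0.01 percentage points

Labor's share = 1 − 0.33 − 0.27 = 0.4.
Economy A: TFP = 2.1 + 0.33 − 2.052 − 0.04 = 0.338%.
Economy B: TFP = 2 − 0.759 − 0.27 − 0.64 = 0.331%.
Difference = 0.338 − (0.331) = 0.007 pp.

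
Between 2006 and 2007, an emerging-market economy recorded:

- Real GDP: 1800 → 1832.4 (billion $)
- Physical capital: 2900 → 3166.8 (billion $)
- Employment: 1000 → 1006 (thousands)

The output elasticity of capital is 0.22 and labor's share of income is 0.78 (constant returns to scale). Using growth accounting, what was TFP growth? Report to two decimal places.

-0.69%

Real GDP growth = (1832.4 − 1800) / 1800 = 1.8%.
Physical capital growth = (3166.8 − 2900) / 2900 = 9.2%.
Employment growth = (1006 − 1000) / 1000 = 0.6%.
Labor's share = 1 − 0.22 = 0.78.
Physical capital: 0.22 × 9.2 = 2.024 pp.
Employment: 0.78 × 0.6 = 0.468 pp.
TFP growth = 1.8 − 2.492 = -0.692%.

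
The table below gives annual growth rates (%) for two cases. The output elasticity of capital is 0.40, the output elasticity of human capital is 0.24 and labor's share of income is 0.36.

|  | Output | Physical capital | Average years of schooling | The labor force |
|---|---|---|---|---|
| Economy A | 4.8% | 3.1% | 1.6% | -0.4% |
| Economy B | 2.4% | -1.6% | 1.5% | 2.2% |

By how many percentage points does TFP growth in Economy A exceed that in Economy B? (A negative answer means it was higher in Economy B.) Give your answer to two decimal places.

Labor's share = 1 − 0.4 − 0.24 = 0.36.
Economy A: TFP = 4.8 − 1.24 − 0.384 + 0.144 = 3.32%.
Economy B: TFP = 2.4 + 0.64 − 0.36 − 0.792 = 1.888%.
Difference = 3.32 − (1.888) = 1.432 pp.

1.43 percentage points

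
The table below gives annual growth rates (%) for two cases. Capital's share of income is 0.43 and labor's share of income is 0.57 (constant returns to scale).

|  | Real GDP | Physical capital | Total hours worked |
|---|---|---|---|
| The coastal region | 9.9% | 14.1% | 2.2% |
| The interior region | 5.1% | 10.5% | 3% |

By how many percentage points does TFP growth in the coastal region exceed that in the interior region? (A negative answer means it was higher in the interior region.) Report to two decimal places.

Labor's share = 1 − 0.43 = 0.57.
The coastal region: TFP = 9.9 − 6.063 − 1.254 = 2.583%.
The interior region: TFP = 5.1 − 4.515 − 1.71 = -1.125%.
Difference = 2.583 − (-1.125) = 3.708 pp.

3.71 percentage points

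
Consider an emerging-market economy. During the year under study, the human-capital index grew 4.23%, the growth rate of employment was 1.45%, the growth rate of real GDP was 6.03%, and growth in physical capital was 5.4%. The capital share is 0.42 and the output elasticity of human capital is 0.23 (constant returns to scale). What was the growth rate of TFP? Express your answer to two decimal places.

TFP growth was 2.28%.

Labor's share = 1 − 0.42 − 0.23 = 0.35.
Physical capital: 0.42 × 5.4 = 2.268 pp.
The human-capital index: 0.23 × 4.23 = 0.9729 pp.
Employment: 0.35 × 1.45 = 0.5075 pp.
TFP growth = 6.03 − 3.7484 = 2.2816%.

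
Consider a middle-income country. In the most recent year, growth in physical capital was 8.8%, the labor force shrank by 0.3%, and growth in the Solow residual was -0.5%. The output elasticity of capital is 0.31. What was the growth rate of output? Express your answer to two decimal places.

2.02%

Labor's share = 1 − 0.31 = 0.69.
Physical capital: 0.31 × 8.8 = 2.728 pp.
The labor force: 0.69 × (-0.3) = -0.207 pp.
Output growth = -0.5 + 2.521 = 2.021%.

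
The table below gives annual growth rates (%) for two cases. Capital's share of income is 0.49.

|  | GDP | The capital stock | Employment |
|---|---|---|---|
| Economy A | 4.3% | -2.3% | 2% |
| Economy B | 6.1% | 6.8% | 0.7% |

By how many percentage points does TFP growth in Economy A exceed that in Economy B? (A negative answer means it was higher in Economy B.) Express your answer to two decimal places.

Labor's share = 1 − 0.49 = 0.51.
Economy A: TFP = 4.3 + 1.127 − 1.02 = 4.407%.
Economy B: TFP = 6.1 − 3.332 − 0.357 = 2.411%.
Difference = 4.407 − (2.411) = 1.996 pp.

2.00 percentage points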